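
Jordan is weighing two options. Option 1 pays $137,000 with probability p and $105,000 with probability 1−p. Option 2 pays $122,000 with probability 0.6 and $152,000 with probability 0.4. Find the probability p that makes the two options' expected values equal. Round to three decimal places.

EV(Option 2) = 0.6 × 122000 + 0.4 × 152000 = 73200 + 60800 = 134000
p·137000 + (1−p)·105000 = 134000
32000p + 105000 = 134000
p = (134000 − 105000) / 32000

p = 0.906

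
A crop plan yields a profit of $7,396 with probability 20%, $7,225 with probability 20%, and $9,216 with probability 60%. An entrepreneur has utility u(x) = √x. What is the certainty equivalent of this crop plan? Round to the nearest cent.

E[u] = 0.2·√7396 + 0.2·√7225 + 0.6·√9216 = 0.2·86 + 0.2·85 + 0.6·96 = 91.8
CE = (91.8)² = 8427.24

$8,427.24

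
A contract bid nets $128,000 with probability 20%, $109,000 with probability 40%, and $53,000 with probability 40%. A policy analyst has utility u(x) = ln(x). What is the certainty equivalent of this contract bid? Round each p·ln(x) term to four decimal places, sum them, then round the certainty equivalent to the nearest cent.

E[u] = 0.2·ln(128000) + 0.4·ln(109000) + 0.4·ln(53000) = 2.3520 + 4.6396 + 4.3512 = 11.3428
CE = e^11.3428 ≈ 84355.90

$84,355.90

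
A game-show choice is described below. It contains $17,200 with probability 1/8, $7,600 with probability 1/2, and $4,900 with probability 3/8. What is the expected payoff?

EV = 1/8 × 17200 + 1/2 × 7600 + 3/8 × 4900 = 2150 + 3800 + 1837.5 = 7787.5

$7,787.50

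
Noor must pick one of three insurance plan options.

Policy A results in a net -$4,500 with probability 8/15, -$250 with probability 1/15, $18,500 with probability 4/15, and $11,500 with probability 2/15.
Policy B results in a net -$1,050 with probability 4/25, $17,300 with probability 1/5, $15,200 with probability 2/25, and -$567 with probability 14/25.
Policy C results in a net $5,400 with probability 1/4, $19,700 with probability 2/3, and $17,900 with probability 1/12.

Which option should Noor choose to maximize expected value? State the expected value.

Policy A = 8/15 × (-4500) + 1/15 × (-250) + 4/15 × 18500 + 2/15 × 11500 = -2400 − 16.6667 + 4933.3333 + 1533.3333 = 4050
Policy B = 4/25 × (-1050) + 1/5 × 17300 + 2/25 × 15200 + 14/25 × (-567) = -168 + 3460 + 1216 − 317.52 = 4190.48
Policy C = 1/4 × 5400 + 2/3 × 19700 + 1/12 × 17900 = 1350 + 13133.3333 + 1491.6667 = 15975

Policy C ($15,975)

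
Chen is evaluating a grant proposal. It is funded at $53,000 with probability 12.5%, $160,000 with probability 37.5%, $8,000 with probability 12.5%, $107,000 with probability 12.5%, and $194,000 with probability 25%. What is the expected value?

EV = 0.125 × 53000 + 0.375 × 160000 + 0.125 × 8000 + 0.125 × 107000 + 0.25 × 194000 = 6625 + 60000 + 1000 + 13375 + 48500 = 129500

$129,500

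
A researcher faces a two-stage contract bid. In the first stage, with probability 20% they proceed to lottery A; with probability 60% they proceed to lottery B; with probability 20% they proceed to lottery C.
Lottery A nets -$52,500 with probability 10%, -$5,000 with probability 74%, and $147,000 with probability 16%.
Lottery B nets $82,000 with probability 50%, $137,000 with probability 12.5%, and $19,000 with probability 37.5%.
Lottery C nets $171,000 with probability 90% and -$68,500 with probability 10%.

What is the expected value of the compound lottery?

$71,474

EV(A) = 0.1 × (-52500) + 0.74 × (-5000) + 0.16 × 147000 = -5250 − 3700 + 23520 = 14570
EV(B) = 0.5 × 82000 + 0.125 × 137000 + 0.375 × 19000 = 41000 + 17125 + 7125 = 65250
EV(C) = 0.9 × 171000 + 0.1 × (-68500) = 153900 − 6850 = 147050
Overall = 0.2 × 14570 + 0.6 × 65250 + 0.2 × 147050 = 2914 + 39150 + 29410 = 71474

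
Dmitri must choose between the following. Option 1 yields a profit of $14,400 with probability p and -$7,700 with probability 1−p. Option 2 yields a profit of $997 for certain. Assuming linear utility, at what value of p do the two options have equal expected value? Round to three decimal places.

p·14400 + (1−p)·(-7700) = 997
22100p − 7700 = 997
p = (997 + 7700) / 22100

p = 0.394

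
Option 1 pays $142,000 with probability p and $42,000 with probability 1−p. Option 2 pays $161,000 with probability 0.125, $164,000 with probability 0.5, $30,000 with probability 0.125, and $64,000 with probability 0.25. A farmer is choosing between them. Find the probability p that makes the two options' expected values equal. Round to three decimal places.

p = 0.799

EV(Option 2) = 0.125 × 161000 + 0.5 × 164000 + 0.125 × 30000 + 0.25 × 64000 = 20125 + 82000 + 3750 + 16000 = 121875
p·142000 + (1−p)·42000 = 121875
100000p + 42000 = 121875
p = (121875 − 42000) / 100000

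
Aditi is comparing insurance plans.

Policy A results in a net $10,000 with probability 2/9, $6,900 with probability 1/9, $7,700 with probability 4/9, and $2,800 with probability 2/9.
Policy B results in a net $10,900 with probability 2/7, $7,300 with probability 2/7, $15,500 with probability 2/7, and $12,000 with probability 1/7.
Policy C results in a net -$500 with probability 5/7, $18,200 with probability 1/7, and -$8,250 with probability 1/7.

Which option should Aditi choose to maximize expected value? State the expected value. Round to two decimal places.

Policy B ($11,342.86)

Policy A = 2/9 × 10000 + 1/9 × 6900 + 4/9 × 7700 + 2/9 × 2800 = 2222.2222 + 766.6667 + 3422.2222 + 622.2222 = 7033.3333
Policy B = 2/7 × 10900 + 2/7 × 7300 + 2/7 × 15500 + 1/7 × 12000 = 3114.2857 + 2085.7143 + 4428.5714 + 1714.2857 = 11342.8571
Policy C = 5/7 × (-500) + 1/7 × 18200 + 1/7 × (-8250) = -357.1429 + 2600 − 1178.5714 = 1064.2857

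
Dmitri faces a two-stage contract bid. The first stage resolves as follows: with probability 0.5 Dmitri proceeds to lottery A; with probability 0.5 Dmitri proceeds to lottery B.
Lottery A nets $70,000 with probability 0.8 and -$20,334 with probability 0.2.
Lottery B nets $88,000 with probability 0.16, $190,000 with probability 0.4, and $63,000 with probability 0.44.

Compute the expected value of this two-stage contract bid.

$84,866.60

EV(A) = 0.8 × 70000 + 0.2 × (-20334) = 56000 − 4066.8 = 51933.2
EV(B) = 0.16 × 88000 + 0.4 × 190000 + 0.44 × 63000 = 14080 + 76000 + 27720 = 117800
Overall = 0.5 × 51933.2 + 0.5 × 117800 = 25966.6 + 58900 = 84866.6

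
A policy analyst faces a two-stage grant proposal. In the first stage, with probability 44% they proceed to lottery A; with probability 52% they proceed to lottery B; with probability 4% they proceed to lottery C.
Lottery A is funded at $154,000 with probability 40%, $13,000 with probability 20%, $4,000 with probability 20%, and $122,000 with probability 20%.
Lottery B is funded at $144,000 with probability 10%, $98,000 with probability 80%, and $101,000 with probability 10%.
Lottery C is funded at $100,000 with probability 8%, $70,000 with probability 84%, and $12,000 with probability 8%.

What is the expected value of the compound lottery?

$95,554.40

EV(A) = 0.4 × 154000 + 0.2 × 13000 + 0.2 × 4000 + 0.2 × 122000 = 61600 + 2600 + 800 + 24400 = 89400
EV(B) = 0.1 × 144000 + 0.8 × 98000 + 0.1 × 101000 = 14400 + 78400 + 10100 = 102900
EV(C) = 0.08 × 100000 + 0.84 × 70000 + 0.08 × 12000 = 8000 + 58800 + 960 = 67760
Overall = 0.44 × 89400 + 0.52 × 102900 + 0.04 × 67760 = 39336 + 53508 + 2710.4 = 95554.4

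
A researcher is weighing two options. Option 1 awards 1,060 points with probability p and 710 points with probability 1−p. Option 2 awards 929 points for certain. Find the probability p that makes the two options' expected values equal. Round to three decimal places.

p = 0.626

p·1060 + (1−p)·710 = 929
350p + 710 = 929
p = (929 − 710) / 350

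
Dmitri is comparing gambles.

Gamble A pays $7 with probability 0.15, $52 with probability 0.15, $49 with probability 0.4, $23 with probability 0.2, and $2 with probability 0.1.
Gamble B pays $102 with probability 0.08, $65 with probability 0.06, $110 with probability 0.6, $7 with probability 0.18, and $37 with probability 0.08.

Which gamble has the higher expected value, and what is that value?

Gamble A = 0.15 × 7 + 0.15 × 52 + 0.4 × 49 + 0.2 × 23 + 0.1 × 2 = 1.05 + 7.8 + 19.6 + 4.6 + 0.2 = 33.25
Gamble B = 0.08 × 102 + 0.06 × 65 + 0.6 × 110 + 0.18 × 7 + 0.08 × 37 = 8.16 + 3.9 + 66 + 1.26 + 2.96 = 82.28

Gamble B ($82.28)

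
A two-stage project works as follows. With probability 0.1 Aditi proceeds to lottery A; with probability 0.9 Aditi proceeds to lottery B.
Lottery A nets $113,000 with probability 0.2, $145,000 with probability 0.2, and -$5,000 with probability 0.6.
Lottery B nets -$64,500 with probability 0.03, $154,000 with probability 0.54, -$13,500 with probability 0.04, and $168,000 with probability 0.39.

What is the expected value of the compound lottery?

EV(A) = 0.2 × 113000 + 0.2 × 145000 + 0.6 × (-5000) = 22600 + 29000 − 3000 = 48600
EV(B) = 0.03 × (-64500) + 0.54 × 154000 + 0.04 × (-13500) + 0.39 × 168000 = -1935 + 83160 − 540 + 65520 = 146205
Overall = 0.1 × 48600 + 0.9 × 146205 = 4860 + 131584.5 = 136444.5

$136,444.50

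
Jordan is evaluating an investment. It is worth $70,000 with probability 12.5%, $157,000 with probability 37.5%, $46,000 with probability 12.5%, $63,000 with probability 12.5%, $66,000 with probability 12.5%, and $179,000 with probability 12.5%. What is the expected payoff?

EV = 0.125 × 70000 + 0.375 × 157000 + 0.125 × 46000 + 0.125 × 63000 + 0.125 × 66000 + 0.125 × 179000 = 8750 + 58875 + 5750 + 7875 + 8250 + 22375 = 111875

$111,875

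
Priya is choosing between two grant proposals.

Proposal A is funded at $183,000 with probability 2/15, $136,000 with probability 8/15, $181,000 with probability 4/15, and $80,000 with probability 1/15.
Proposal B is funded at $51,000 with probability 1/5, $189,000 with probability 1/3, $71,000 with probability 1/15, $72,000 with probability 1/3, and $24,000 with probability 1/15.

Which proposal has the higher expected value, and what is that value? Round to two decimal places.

Proposal A ($150,533.33)

Proposal A = 2/15 × 183000 + 8/15 × 136000 + 4/15 × 181000 + 1/15 × 80000 = 24400 + 72533.3333 + 48266.6667 + 5333.3333 = 150533.3333
Proposal B = 1/5 × 51000 + 1/3 × 189000 + 1/15 × 71000 + 1/3 × 72000 + 1/15 × 24000 = 10200 + 63000 + 4733.3333 + 24000 + 1600 = 103533.3333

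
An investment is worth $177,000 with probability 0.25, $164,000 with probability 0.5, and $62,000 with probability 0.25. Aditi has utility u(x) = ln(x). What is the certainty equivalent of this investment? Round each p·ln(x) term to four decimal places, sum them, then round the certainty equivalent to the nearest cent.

E[u] = 0.25·ln(177000) + 0.5·ln(164000) + 0.25·ln(62000) = 3.0210 + 6.0038 + 2.7587 = 11.7835
CE = e^11.7835 ≈ 131071.73

$131,071.73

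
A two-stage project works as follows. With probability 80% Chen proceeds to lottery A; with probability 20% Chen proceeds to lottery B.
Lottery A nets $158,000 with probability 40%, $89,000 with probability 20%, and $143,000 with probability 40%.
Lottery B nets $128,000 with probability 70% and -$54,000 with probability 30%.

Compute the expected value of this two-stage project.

$125,240

EV(A) = 0.4 × 158000 + 0.2 × 89000 + 0.4 × 143000 = 63200 + 17800 + 57200 = 138200
EV(B) = 0.7 × 128000 + 0.3 × (-54000) = 89600 − 16200 = 73400
Overall = 0.8 × 138200 + 0.2 × 73400 = 110560 + 14680 = 125240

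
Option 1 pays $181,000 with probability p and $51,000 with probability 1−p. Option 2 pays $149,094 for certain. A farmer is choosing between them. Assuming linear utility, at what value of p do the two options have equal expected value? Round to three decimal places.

p·181000 + (1−p)·51000 = 149094
130000p + 51000 = 149094
p = (149094 − 51000) / 130000

p = 0.755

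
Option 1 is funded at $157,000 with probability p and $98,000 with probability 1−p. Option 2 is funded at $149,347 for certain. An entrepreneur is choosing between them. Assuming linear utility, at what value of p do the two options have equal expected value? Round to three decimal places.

p·157000 + (1−p)·98000 = 149347
59000p + 98000 = 149347
p = (149347 − 98000) / 59000

p = 0.870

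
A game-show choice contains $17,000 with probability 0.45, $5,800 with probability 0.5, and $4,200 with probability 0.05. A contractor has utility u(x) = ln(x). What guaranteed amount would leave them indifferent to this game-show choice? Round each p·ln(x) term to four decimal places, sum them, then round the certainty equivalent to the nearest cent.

E[u] = 0.45·ln(17000) + 0.5·ln(5800) + 0.05·ln(4200) = 4.3834 + 4.3328 + 0.4171 = 9.1333
CE = e^9.1333 ≈ 9258.52

$9,258.52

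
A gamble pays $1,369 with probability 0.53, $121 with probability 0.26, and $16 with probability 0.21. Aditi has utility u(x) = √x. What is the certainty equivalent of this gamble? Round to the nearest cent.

E[u] = 0.53·√1369 + 0.26·√121 + 0.21·√16 = 0.53·37 + 0.26·11 + 0.21·4 = 23.31
CE = (23.31)² = 543.3561

$543.36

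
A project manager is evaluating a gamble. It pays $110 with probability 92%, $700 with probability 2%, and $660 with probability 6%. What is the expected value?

EV = 0.92 × 110 + 0.02 × 700 + 0.06 × 660 = 101.2 + 14 + 39.6 = 154.8

$154.80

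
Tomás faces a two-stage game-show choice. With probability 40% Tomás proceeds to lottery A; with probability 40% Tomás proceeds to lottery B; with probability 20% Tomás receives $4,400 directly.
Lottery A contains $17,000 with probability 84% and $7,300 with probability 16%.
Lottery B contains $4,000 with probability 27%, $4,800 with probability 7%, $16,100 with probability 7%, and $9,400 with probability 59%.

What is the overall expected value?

EV(A) = 0.84 × 17000 + 0.16 × 7300 = 14280 + 1168 = 15448
EV(B) = 0.27 × 4000 + 0.07 × 4800 + 0.07 × 16100 + 0.59 × 9400 = 1080 + 336 + 1127 + 5546 = 8089
Branch C: 4400 (certain)
Overall = 0.4 × 15448 + 0.4 × 8089 + 0.2 × 4400 = 6179.2 + 3235.6 + 880 = 10294.8

$10,294.80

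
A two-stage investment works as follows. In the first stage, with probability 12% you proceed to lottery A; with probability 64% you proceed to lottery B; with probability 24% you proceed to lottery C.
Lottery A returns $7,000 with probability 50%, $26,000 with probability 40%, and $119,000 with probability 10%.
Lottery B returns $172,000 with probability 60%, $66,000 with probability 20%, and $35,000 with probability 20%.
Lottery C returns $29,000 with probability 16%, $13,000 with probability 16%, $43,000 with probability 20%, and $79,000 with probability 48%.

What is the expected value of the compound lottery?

EV(A) = 0.5 × 7000 + 0.4 × 26000 + 0.1 × 119000 = 3500 + 10400 + 11900 = 25800
EV(B) = 0.6 × 172000 + 0.2 × 66000 + 0.2 × 35000 = 103200 + 13200 + 7000 = 123400
EV(C) = 0.16 × 29000 + 0.16 × 13000 + 0.2 × 43000 + 0.48 × 79000 = 4640 + 2080 + 8600 + 37920 = 53240
Overall = 0.12 × 25800 + 0.64 × 123400 + 0.24 × 53240 = 3096 + 78976 + 12777.6 = 94849.6

$94,849.60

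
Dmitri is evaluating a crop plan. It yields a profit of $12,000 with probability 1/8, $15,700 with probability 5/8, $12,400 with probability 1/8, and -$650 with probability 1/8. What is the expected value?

EV = 1/8 × 12000 + 5/8 × 15700 + 1/8 × 12400 + 1/8 × (-650) = 1500 + 9812.5 + 1550 − 81.25 = 12781.25

$12,781.25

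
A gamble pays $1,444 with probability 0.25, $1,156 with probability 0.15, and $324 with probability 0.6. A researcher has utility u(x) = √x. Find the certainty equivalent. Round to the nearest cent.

E[u] = 0.25·√1444 + 0.15·√1156 + 0.6·√324 = 0.25·38 + 0.15·34 + 0.6·18 = 25.4
CE = (25.4)² = 645.16

$645.16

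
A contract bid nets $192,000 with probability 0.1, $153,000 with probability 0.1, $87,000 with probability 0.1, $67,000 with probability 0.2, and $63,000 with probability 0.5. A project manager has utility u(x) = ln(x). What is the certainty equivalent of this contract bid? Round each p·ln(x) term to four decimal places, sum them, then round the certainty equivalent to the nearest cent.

$80,466.80

E[u] = 0.1·ln(192000) + 0.1·ln(153000) + 0.1·ln(87000) + 0.2·ln(67000) + 0.5·ln(63000) = 1.2165 + 1.1938 + 1.1374 + 2.2225 + 5.5254 = 11.2956
CE = e^11.2956 ≈ 80466.80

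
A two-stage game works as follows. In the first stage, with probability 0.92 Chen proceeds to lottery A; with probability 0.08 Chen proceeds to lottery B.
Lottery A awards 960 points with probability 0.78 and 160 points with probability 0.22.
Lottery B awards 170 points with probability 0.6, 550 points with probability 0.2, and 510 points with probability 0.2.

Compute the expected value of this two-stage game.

746.4 points

EV(A) = 0.78 × 960 + 0.22 × 160 = 748.8 + 35.2 = 784
EV(B) = 0.6 × 170 + 0.2 × 550 + 0.2 × 510 = 102 + 110 + 102 = 314
Overall = 0.92 × 784 + 0.08 × 314 = 721.28 + 25.12 = 746.4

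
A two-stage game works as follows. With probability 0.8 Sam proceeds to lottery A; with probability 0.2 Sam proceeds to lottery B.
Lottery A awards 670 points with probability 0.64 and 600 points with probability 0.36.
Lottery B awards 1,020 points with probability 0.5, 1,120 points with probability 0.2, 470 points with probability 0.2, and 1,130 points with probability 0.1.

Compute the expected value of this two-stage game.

EV(A) = 0.64 × 670 + 0.36 × 600 = 428.8 + 216 = 644.8
EV(B) = 0.5 × 1020 + 0.2 × 1120 + 0.2 × 470 + 0.1 × 1130 = 510 + 224 + 94 + 113 = 941
Overall = 0.8 × 644.8 + 0.2 × 941 = 515.84 + 188.2 = 704.04

704.04 points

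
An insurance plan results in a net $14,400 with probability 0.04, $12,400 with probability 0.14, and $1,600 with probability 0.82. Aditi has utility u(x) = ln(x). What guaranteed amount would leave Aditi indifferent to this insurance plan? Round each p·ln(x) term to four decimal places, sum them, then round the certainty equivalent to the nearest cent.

E[u] = 0.04·ln(14400) + 0.14·ln(12400) + 0.82·ln(1600) = 0.3830 + 1.3196 + 6.0498 = 7.7524
CE = e^7.7524 ≈ 2327.15

$2,327.15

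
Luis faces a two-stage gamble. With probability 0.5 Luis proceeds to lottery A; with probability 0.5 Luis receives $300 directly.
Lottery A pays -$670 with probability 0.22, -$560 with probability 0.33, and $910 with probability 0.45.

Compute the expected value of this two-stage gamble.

EV(A) = 0.22 × (-670) + 0.33 × (-560) + 0.45 × 910 = -147.4 − 184.8 + 409.5 = 77.3
Branch B: 300 (certain)
Overall = 0.5 × 77.3 + 0.5 × 300 = 38.65 + 150 = 188.65

$188.65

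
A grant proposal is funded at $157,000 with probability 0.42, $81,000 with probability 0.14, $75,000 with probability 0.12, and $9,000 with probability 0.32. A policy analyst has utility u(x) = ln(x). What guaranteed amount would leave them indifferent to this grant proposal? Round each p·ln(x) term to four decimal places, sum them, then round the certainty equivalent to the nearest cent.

$52,459.67

E[u] = 0.42·ln(157000) + 0.14·ln(81000) + 0.12·ln(75000) + 0.32·ln(9000) = 5.0249 + 1.5823 + 1.3470 + 2.9136 = 10.8678
CE = e^10.8678 ≈ 52459.67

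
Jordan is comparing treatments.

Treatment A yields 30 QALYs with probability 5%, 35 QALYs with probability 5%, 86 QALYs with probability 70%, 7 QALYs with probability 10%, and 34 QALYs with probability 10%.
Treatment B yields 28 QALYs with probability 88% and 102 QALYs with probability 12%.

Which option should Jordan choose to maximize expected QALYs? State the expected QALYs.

Treatment A = 0.05 × 30 + 0.05 × 35 + 0.7 × 86 + 0.1 × 7 + 0.1 × 34 = 1.5 + 1.75 + 60.2 + 0.7 + 3.4 = 67.55
Treatment B = 0.88 × 28 + 0.12 × 102 = 24.64 + 12.24 = 36.88

Treatment A (67.55 QALYs)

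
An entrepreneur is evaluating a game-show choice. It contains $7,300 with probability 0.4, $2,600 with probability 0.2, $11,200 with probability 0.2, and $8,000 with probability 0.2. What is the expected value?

$7,280

EV = 0.4 × 7300 + 0.2 × 2600 + 0.2 × 11200 + 0.2 × 8000 = 2920 + 520 + 2240 + 1600 = 7280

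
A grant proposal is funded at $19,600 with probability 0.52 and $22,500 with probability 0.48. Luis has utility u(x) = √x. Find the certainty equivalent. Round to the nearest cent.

E[u] = 0.52·√19600 + 0.48·√22500 = 0.52·140 + 0.48·150 = 144.8
CE = (144.8)² = 20967.04

$20,967.04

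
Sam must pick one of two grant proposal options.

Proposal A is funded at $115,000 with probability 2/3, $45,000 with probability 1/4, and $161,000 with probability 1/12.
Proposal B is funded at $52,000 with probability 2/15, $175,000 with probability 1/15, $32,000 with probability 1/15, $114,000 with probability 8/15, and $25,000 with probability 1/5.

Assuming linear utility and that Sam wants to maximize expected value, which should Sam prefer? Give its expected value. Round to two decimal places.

Proposal A ($101,333.33)

Proposal A = 2/3 × 115000 + 1/4 × 45000 + 1/12 × 161000 = 76666.6667 + 11250 + 13416.6667 = 101333.3333
Proposal B = 2/15 × 52000 + 1/15 × 175000 + 1/15 × 32000 + 8/15 × 114000 + 1/5 × 25000 = 6933.3333 + 11666.6667 + 2133.3333 + 60800 + 5000 = 86533.3333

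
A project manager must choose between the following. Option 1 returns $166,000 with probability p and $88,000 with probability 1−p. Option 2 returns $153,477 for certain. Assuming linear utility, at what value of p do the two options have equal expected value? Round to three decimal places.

p = 0.839

p·166000 + (1−p)·88000 = 153477
78000p + 88000 = 153477
p = (153477 − 88000) / 78000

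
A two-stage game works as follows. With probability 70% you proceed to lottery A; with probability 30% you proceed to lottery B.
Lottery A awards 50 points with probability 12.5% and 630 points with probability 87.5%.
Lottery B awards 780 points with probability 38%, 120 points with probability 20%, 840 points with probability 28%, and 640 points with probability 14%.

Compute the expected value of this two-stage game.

583.81 points

EV(A) = 0.125 × 50 + 0.875 × 630 = 6.25 + 551.25 = 557.5
EV(B) = 0.38 × 780 + 0.2 × 120 + 0.28 × 840 + 0.14 × 640 = 296.4 + 24 + 235.2 + 89.6 = 645.2
Overall = 0.7 × 557.5 + 0.3 × 645.2 = 390.25 + 193.56 = 583.81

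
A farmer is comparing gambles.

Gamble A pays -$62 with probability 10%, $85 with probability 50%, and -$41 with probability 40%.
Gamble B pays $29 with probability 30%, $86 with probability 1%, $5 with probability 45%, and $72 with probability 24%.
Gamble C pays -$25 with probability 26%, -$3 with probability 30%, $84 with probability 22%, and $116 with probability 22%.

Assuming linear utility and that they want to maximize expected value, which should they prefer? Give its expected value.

Gamble A = 0.1 × (-62) + 0.5 × 85 + 0.4 × (-41) = -6.2 + 42.5 − 16.4 = 19.9
Gamble B = 0.3 × 29 + 0.01 × 86 + 0.45 × 5 + 0.24 × 72 = 8.7 + 0.86 + 2.25 + 17.28 = 29.09
Gamble C = 0.26 × (-25) + 0.3 × (-3) + 0.22 × 84 + 0.22 × 116 = -6.5 − 0.9 + 18.48 + 25.52 = 36.6

Gamble C ($36.60)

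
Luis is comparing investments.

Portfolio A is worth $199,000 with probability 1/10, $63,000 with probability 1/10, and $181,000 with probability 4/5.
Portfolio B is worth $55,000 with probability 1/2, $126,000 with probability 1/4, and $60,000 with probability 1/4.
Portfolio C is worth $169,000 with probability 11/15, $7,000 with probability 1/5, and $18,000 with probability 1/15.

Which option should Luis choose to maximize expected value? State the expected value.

Portfolio A = 1/10 × 199000 + 1/10 × 63000 + 4/5 × 181000 = 19900 + 6300 + 144800 = 171000
Portfolio B = 1/2 × 55000 + 1/4 × 126000 + 1/4 × 60000 = 27500 + 31500 + 15000 = 74000
Portfolio C = 11/15 × 169000 + 1/5 × 7000 + 1/15 × 18000 = 123933.3333 + 1400 + 1200 = 126533.3333

Portfolio A ($171,000)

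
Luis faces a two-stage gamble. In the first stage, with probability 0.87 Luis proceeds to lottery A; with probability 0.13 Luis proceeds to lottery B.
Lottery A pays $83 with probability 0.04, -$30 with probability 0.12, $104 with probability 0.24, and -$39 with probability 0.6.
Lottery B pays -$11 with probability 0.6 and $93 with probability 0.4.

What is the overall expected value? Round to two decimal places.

$5.09

EV(A) = 0.04 × 83 + 0.12 × (-30) + 0.24 × 104 + 0.6 × (-39) = 3.32 − 3.6 + 24.96 − 23.4 = 1.28
EV(B) = 0.6 × (-11) + 0.4 × 93 = -6.6 + 37.2 = 30.6
Overall = 0.87 × 1.28 + 0.13 × 30.6 = 1.1136 + 3.978 = 5.0916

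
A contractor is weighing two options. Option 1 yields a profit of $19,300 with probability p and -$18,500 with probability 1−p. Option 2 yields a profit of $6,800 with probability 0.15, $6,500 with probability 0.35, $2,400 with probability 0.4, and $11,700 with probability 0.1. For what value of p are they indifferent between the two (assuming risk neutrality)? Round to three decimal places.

EV(Option 2) = 0.15 × 6800 + 0.35 × 6500 + 0.4 × 2400 + 0.1 × 11700 = 1020 + 2275 + 960 + 1170 = 5425
p·19300 + (1−p)·(-18500) = 5425
37800p − 18500 = 5425
p = (5425 + 18500) / 37800

p = 0.633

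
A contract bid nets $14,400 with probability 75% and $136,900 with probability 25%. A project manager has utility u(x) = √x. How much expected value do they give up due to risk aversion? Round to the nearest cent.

$11,718.75

E[u] = 0.75·√14400 + 0.25·√136900 = 0.75·120 + 0.25·370 = 182.5
CE = (182.5)² = 33306.25
Risk premium = EV − CE = 45025 − 33306.25 = 11718.75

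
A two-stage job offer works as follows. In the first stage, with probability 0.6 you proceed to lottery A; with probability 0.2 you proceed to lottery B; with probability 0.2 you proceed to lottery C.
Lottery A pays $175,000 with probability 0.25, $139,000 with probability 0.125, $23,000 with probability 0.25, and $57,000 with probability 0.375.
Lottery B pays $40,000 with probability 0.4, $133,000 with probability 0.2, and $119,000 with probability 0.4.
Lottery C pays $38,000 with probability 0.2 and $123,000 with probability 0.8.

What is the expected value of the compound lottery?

EV(A) = 0.25 × 175000 + 0.125 × 139000 + 0.25 × 23000 + 0.375 × 57000 = 43750 + 17375 + 5750 + 21375 = 88250
EV(B) = 0.4 × 40000 + 0.2 × 133000 + 0.4 × 119000 = 16000 + 26600 + 47600 = 90200
EV(C) = 0.2 × 38000 + 0.8 × 123000 = 7600 + 98400 = 106000
Overall = 0.6 × 88250 + 0.2 × 90200 + 0.2 × 106000 = 52950 + 18040 + 21200 = 92190

$92,190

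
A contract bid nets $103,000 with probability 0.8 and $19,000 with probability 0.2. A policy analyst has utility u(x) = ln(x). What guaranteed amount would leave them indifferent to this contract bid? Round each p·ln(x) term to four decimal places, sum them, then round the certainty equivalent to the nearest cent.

E[u] = 0.8·ln(103000) + 0.2·ln(19000) = 9.2340 + 1.9704 = 11.2044
CE = e^11.2044 ≈ 73452.92

$73,452.92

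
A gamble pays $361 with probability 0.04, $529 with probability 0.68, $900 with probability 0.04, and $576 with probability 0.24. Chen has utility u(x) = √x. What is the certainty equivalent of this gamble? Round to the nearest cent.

E[u] = 0.04·√361 + 0.68·√529 + 0.04·√900 + 0.24·√576 = 0.04·19 + 0.68·23 + 0.04·30 + 0.24·24 = 23.36
CE = (23.36)² = 545.6896

$545.69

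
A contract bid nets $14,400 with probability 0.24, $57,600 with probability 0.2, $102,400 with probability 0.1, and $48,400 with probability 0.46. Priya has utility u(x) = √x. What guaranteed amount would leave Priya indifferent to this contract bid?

$44,100

E[u] = 0.24·√14400 + 0.2·√57600 + 0.1·√102400 + 0.46·√48400 = 0.24·120 + 0.2·240 + 0.1·320 + 0.46·220 = 210
CE = (210)² = 44100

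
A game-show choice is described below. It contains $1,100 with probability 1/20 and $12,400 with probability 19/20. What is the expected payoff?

EV = 1/20 × 1100 + 19/20 × 12400 = 55 + 11780 = 11835

$11,835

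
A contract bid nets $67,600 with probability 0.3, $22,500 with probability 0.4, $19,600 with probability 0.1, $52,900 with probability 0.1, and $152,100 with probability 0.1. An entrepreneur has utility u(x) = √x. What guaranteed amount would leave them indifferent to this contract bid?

E[u] = 0.3·√67600 + 0.4·√22500 + 0.1·√19600 + 0.1·√52900 + 0.1·√152100 = 0.3·260 + 0.4·150 + 0.1·140 + 0.1·230 + 0.1·390 = 214
CE = (214)² = 45796

$45,796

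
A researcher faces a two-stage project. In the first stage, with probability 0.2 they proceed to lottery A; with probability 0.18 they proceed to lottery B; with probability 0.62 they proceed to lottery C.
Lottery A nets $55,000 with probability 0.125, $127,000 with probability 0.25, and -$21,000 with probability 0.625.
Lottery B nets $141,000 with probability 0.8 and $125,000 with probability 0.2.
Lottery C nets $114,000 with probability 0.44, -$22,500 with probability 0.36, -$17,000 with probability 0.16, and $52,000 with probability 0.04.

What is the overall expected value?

EV(A) = 0.125 × 55000 + 0.25 × 127000 + 0.625 × (-21000) = 6875 + 31750 − 13125 = 25500
EV(B) = 0.8 × 141000 + 0.2 × 125000 = 112800 + 25000 = 137800
EV(C) = 0.44 × 114000 + 0.36 × (-22500) + 0.16 × (-17000) + 0.04 × 52000 = 50160 − 8100 − 2720 + 2080 = 41420
Overall = 0.2 × 25500 + 0.18 × 137800 + 0.62 × 41420 = 5100 + 24804 + 25680.4 = 55584.4

$55,584.40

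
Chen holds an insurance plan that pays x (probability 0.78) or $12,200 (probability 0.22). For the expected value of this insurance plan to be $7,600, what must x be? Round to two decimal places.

0.78·x + 0.22·12200 = 7600
0.78·x = 7600 − 2684 = 4916
x = 4916 / 0.78 = 6302.5641

x = $6,302.56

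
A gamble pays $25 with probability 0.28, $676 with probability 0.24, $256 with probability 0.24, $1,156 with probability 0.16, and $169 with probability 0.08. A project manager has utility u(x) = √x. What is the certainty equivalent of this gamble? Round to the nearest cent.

E[u] = 0.28·√25 + 0.24·√676 + 0.24·√256 + 0.16·√1156 + 0.08·√169 = 0.28·5 + 0.24·26 + 0.24·16 + 0.16·34 + 0.08·13 = 17.96
CE = (17.96)² = 322.5616

$322.56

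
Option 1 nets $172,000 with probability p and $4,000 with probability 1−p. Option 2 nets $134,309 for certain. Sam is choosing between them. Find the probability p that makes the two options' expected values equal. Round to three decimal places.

p·172000 + (1−p)·4000 = 134309
168000p + 4000 = 134309
p = (134309 − 4000) / 168000

p = 0.776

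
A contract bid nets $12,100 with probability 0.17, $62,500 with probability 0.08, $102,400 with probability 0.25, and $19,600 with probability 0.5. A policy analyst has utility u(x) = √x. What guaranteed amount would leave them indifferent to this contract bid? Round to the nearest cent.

E[u] = 0.17·√12100 + 0.08·√62500 + 0.25·√102400 + 0.5·√19600 = 0.17·110 + 0.08·250 + 0.25·320 + 0.5·140 = 188.7
CE = (188.7)² = 35607.69

$35,607.69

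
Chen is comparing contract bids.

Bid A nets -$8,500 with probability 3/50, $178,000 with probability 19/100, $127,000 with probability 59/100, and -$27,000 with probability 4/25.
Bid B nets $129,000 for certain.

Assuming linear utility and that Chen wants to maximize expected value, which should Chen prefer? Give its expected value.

Bid B ($129,000)

Bid A = 3/50 × (-8500) + 19/100 × 178000 + 59/100 × 127000 + 4/25 × (-27000) = -510 + 33820 + 74930 − 4320 = 103920
Bid B: 129000 (certain)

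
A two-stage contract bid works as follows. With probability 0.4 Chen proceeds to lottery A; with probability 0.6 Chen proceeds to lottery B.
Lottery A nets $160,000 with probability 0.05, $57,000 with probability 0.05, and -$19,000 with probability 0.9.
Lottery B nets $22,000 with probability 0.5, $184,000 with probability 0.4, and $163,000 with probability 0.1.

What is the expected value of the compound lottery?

EV(A) = 0.05 × 160000 + 0.05 × 57000 + 0.9 × (-19000) = 8000 + 2850 − 17100 = -6250
EV(B) = 0.5 × 22000 + 0.4 × 184000 + 0.1 × 163000 = 11000 + 73600 + 16300 = 100900
Overall = 0.4 × (-6250) + 0.6 × 100900 = -2500 + 60540 = 58040

$58,040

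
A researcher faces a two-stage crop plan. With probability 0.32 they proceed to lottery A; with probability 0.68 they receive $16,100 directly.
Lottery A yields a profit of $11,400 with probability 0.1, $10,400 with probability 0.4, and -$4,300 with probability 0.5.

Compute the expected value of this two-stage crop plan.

$11,956

EV(A) = 0.1 × 11400 + 0.4 × 10400 + 0.5 × (-4300) = 1140 + 4160 − 2150 = 3150
Branch B: 16100 (certain)
Overall = 0.32 × 3150 + 0.68 × 16100 = 1008 + 10948 = 11956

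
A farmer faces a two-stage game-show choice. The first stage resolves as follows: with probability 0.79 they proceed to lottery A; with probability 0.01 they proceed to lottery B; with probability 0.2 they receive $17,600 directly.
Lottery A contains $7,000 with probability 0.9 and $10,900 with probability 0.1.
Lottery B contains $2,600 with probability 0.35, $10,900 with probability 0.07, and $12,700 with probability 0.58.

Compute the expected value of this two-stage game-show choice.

EV(A) = 0.9 × 7000 + 0.1 × 10900 = 6300 + 1090 = 7390
EV(B) = 0.35 × 2600 + 0.07 × 10900 + 0.58 × 12700 = 910 + 763 + 7366 = 9039
Branch C: 17600 (certain)
Overall = 0.79 × 7390 + 0.01 × 9039 + 0.2 × 17600 = 5838.1 + 90.39 + 3520 = 9448.49

$9,448.49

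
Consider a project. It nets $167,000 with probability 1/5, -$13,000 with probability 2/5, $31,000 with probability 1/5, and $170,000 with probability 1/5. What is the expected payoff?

$68,400

EV = 1/5 × 167000 + 2/5 × (-13000) + 1/5 × 31000 + 1/5 × 170000 = 33400 − 5200 + 6200 + 34000 = 68400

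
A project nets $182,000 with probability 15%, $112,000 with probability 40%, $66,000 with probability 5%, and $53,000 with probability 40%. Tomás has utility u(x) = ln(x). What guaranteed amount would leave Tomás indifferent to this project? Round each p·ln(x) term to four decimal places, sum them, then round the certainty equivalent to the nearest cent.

$86,977.09

E[u] = 0.15·ln(182000) + 0.4·ln(112000) + 0.05·ln(66000) + 0.4·ln(53000) = 1.8168 + 4.6505 + 0.5549 + 4.3512 = 11.3734
CE = e^11.3734 ≈ 86977.09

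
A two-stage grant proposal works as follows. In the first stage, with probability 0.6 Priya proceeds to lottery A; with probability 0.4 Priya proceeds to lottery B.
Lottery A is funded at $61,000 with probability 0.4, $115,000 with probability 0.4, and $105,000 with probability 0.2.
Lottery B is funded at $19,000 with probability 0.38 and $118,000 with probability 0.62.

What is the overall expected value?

$86,992

EV(A) = 0.4 × 61000 + 0.4 × 115000 + 0.2 × 105000 = 24400 + 46000 + 21000 = 91400
EV(B) = 0.38 × 19000 + 0.62 × 118000 = 7220 + 73160 = 80380
Overall = 0.6 × 91400 + 0.4 × 80380 = 54840 + 32152 = 86992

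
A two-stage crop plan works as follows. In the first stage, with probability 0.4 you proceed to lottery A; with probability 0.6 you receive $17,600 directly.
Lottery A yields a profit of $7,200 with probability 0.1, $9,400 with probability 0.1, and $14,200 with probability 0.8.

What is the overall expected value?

$15,768

EV(A) = 0.1 × 7200 + 0.1 × 9400 + 0.8 × 14200 = 720 + 940 + 11360 = 13020
Branch B: 17600 (certain)
Overall = 0.4 × 13020 + 0.6 × 17600 = 5208 + 10560 = 15768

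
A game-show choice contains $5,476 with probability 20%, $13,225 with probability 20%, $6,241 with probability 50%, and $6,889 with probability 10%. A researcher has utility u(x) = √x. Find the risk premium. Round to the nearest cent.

E[u] = 0.2·√5476 + 0.2·√13225 + 0.5·√6241 + 0.1·√6889 = 0.2·74 + 0.2·115 + 0.5·79 + 0.1·83 = 85.6
CE = (85.6)² = 7327.36
Risk premium = EV − CE = 7549.6 − 7327.36 = 222.24

$222.24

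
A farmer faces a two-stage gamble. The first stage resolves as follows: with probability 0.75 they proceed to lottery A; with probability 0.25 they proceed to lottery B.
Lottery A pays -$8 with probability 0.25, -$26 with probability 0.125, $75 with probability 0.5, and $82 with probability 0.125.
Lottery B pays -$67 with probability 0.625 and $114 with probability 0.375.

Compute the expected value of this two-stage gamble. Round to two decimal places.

EV(A) = 0.25 × (-8) + 0.125 × (-26) + 0.5 × 75 + 0.125 × 82 = -2 − 3.25 + 37.5 + 10.25 = 42.5
EV(B) = 0.625 × (-67) + 0.375 × 114 = -41.875 + 42.75 = 0.875
Overall = 0.75 × 42.5 + 0.25 × 0.875 = 31.875 + 0.21875 = 32.09375

$32.09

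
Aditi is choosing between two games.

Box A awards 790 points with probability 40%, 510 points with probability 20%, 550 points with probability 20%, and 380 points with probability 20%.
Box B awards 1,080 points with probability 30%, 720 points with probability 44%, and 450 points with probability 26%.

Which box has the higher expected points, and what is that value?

Box A = 0.4 × 790 + 0.2 × 510 + 0.2 × 550 + 0.2 × 380 = 316 + 102 + 110 + 76 = 604
Box B = 0.3 × 1080 + 0.44 × 720 + 0.26 × 450 = 324 + 316.8 + 117 = 757.8

Box B (757.8 points)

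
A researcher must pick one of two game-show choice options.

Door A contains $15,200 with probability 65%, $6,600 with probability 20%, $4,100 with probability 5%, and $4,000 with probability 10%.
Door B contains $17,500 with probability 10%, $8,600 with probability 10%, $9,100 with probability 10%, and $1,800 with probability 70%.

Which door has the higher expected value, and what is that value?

Door A ($11,805)

Door A = 0.65 × 15200 + 0.2 × 6600 + 0.05 × 4100 + 0.1 × 4000 = 9880 + 1320 + 205 + 400 = 11805
Door B = 0.1 × 17500 + 0.1 × 8600 + 0.1 × 9100 + 0.7 × 1800 = 1750 + 860 + 910 + 1260 = 4780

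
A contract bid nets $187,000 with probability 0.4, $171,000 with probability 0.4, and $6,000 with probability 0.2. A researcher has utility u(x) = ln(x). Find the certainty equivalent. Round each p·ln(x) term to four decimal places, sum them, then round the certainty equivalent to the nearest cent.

E[u] = 0.4·ln(187000) + 0.4·ln(171000) + 0.2·ln(6000) = 4.8555 + 4.8198 + 1.7399 = 11.4152
CE = e^11.4152 ≈ 90689.78

$90,689.78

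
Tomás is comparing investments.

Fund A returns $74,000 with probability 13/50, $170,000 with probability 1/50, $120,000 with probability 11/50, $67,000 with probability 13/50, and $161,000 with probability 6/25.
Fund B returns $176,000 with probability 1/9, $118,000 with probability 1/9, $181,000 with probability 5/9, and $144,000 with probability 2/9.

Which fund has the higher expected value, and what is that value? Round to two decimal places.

Fund B ($165,222.22)

Fund A = 13/50 × 74000 + 1/50 × 170000 + 11/50 × 120000 + 13/50 × 67000 + 6/25 × 161000 = 19240 + 3400 + 26400 + 17420 + 38640 = 105100
Fund B = 1/9 × 176000 + 1/9 × 118000 + 5/9 × 181000 + 2/9 × 144000 = 19555.5556 + 13111.1111 + 100555.5556 + 32000 = 165222.2222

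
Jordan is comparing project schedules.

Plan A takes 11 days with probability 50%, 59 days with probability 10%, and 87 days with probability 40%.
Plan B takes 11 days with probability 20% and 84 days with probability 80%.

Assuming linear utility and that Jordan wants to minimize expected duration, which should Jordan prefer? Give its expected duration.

Plan A = 0.5 × 11 + 0.1 × 59 + 0.4 × 87 = 5.5 + 5.9 + 34.8 = 46.2
Plan B = 0.2 × 11 + 0.8 × 84 = 2.2 + 67.2 = 69.4

Plan A (46.2 days)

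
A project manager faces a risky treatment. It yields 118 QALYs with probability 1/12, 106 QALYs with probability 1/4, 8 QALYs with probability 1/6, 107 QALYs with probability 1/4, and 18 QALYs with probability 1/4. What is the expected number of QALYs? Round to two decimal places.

68.92 QALYs

EV = 1/12 × 118 + 1/4 × 106 + 1/6 × 8 + 1/4 × 107 + 1/4 × 18 = 9.8333 + 26.5 + 1.3333 + 26.75 + 4.5 = 68.9167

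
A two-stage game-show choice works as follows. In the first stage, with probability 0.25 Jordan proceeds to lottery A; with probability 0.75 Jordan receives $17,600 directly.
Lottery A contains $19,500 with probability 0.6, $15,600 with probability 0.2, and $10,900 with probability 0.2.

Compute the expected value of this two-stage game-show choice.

$17,450

EV(A) = 0.6 × 19500 + 0.2 × 15600 + 0.2 × 10900 = 11700 + 3120 + 2180 = 17000
Branch B: 17600 (certain)
Overall = 0.25 × 17000 + 0.75 × 17600 = 4250 + 13200 = 17450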